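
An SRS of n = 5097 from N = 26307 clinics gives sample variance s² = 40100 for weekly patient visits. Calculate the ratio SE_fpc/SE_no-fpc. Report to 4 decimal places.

f = n/N = 5097/26307 = 0.19375071.
SE_no-fpc = √(s²/n) = 2.8048838; SE_fpc = √((1−f)s²/n) = 2.518544.
Ratio = √(1−f) = 0.89791385.

0.8979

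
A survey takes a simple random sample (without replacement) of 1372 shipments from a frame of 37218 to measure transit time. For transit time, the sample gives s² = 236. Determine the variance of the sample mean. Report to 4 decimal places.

Under SRS without replacement, Var(ȳ) = (1 − f)·s²/n with f = n/N = 1372/37218 = 0.03686388.
Var(ȳ) = (1 − 0.03686388)·236/1372 = 0.96313612·0.17201166 = 0.16567064.

0.1657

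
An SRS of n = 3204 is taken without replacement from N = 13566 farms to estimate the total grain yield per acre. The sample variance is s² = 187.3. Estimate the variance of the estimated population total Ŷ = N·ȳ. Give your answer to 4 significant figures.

Var(Ŷ) = N²·Var(ȳ) = N²·(1 − n/N)·s²/n.
f = 3204/13566 = 0.23617868; Var(ȳ) = 0.76382132·187.3/3204 = 0.044651602.
Var(Ŷ) = 13566² · 0.044651602 = 8.2175181 × 10^6.

8.218 × 10^6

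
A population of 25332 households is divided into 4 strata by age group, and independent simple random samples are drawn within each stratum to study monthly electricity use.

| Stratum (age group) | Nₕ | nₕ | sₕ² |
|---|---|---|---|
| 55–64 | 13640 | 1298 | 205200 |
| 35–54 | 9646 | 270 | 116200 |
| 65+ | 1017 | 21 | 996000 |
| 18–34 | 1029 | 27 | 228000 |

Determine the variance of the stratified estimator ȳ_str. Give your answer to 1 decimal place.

Var(ȳ_str) = Σₕ Wₕ²(1 − fₕ)sₕ²/nₕ with Wₕ = Nₕ/N, N = 25332.
55–64: Wₕ = 0.53844939; term = 0.53844939²·(1 − 0.09516129)·205200/1298 = 41.472825.
35–54: Wₕ = 0.38078320; term = 0.38078320²·(1 − 0.02799088)·116200/270 = 60.655231.
65+: Wₕ = 0.04014685; term = 0.04014685²·(1 − 0.02064897)·996000/21 = 74.865439.
18–34: Wₕ = 0.04062056; term = 0.04062056²·(1 − 0.02623907)·228000/27 = 13.567981.
Sum = 190.56148.

190.6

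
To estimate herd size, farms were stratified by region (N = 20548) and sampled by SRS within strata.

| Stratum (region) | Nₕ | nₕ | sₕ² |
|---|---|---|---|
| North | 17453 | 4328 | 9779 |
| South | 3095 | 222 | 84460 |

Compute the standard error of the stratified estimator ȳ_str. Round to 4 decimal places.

Var(ȳ_str) = Σₕ Wₕ²(1 − fₕ)sₕ²/nₕ with Wₕ = Nₕ/N, N = 20548.
North: Wₕ = 0.84937707; term = 0.84937707²·(1 − 0.24798029)·9779/4328 = 1.2258504.
South: Wₕ = 0.15062293; term = 0.15062293²·(1 − 0.07172859)·84460/222 = 8.0122643.
Sum = 9.2381147.
SE = √(9.2381147) = 3.0394.

3.0394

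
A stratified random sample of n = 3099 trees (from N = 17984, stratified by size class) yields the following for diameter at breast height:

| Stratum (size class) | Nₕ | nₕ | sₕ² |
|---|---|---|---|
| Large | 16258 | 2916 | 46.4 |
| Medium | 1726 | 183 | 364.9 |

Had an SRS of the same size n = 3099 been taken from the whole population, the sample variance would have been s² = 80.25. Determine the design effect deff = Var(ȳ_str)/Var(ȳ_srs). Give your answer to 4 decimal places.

1.2640

Var(ȳ_str) = Σ Wₕ²(1−fₕ)sₕ²/nₕ with Wₕ = Nₕ/17984:
  Large: (16258/17984)²·(1−2916/16258)·46.4/2916 = 0.010672003
  Medium: (1726/17984)²·(1−183/1726)·364.9/183 = 0.016419386
  → Var(ȳ_str) = 0.027091389.
Var(ȳ_srs) = (1 − 3099/17984)·80.25/3099 = 0.02143315.
deff = 0.027091389 / 0.02143315 = 1.2640.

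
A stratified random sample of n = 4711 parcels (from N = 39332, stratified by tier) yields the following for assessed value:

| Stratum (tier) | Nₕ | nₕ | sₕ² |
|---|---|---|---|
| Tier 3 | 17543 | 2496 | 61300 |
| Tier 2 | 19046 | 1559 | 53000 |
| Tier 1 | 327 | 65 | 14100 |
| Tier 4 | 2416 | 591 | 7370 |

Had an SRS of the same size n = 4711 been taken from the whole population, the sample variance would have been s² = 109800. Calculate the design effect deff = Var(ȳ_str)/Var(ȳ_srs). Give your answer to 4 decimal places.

0.5633

Var(ȳ_str) = Σ Wₕ²(1−fₕ)sₕ²/nₕ with Wₕ = Nₕ/39332:
  Tier 3: (17543/39332)²·(1−2496/17543)·61300/2496 = 4.1906136
  Tier 2: (19046/39332)²·(1−1559/19046)·53000/1559 = 7.3190849
  Tier 1: (327/39332)²·(1−65/327)·14100/65 = 0.012013312
  Tier 4: (2416/39332)²·(1−591/2416)·7370/591 = 0.035542481
  → Var(ȳ_str) = 11.557254.
Var(ȳ_srs) = (1 − 4711/39332)·109800/4711 = 20.515533.
deff = 11.557254 / 20.515533 = 0.5633.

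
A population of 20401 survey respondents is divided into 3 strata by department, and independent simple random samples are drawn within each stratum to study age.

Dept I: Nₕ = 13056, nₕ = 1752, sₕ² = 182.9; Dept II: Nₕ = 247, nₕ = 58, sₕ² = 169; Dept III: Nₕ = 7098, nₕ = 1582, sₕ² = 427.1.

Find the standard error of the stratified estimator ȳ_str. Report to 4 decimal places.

Var(ȳ_str) = Σₕ Wₕ²(1 − fₕ)sₕ²/nₕ with Wₕ = Nₕ/N, N = 20401.
Dept I: Wₕ = 0.63996863; term = 0.63996863²·(1 − 0.13419118)·182.9/1752 = 0.037018514.
Dept II: Wₕ = 0.01210725; term = 0.01210725²·(1 − 0.23481781)·169/58 = 3.2682446 × 10^-4.
Dept III: Wₕ = 0.34792412; term = 0.34792412²·(1 − 0.22287968)·427.1/1582 = 0.025396884.
Sum = 0.062742222.
SE = √(0.062742222) = 0.2505.

0.2505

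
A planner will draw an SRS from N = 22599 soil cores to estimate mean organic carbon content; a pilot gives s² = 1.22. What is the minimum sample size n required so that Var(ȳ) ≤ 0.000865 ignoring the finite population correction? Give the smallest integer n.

1411

Without fpc, n₀ = s²/D = 1.22/0.000865 = 1410.4046.
Rounding up, n = 1411.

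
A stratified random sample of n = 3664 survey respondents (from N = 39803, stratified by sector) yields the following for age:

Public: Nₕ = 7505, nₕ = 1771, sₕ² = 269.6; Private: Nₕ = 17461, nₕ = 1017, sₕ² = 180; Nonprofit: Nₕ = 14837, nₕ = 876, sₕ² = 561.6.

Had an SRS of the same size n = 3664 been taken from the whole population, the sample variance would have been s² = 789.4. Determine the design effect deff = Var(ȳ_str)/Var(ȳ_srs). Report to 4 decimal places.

Var(ȳ_str) = Σ Wₕ²(1−fₕ)sₕ²/nₕ with Wₕ = Nₕ/39803:
  Public: (7505/39803)²·(1−1771/7505)·269.6/1771 = 0.0041350246
  Private: (17461/39803)²·(1−1017/17461)·180/1017 = 0.032077205
  Nonprofit: (14837/39803)²·(1−876/14837)·561.6/876 = 0.083821225
  → Var(ȳ_str) = 0.12003345.
Var(ȳ_srs) = (1 − 3664/39803)·789.4/3664 = 0.19561492.
deff = 0.12003345 / 0.19561492 = 0.6136.

0.6136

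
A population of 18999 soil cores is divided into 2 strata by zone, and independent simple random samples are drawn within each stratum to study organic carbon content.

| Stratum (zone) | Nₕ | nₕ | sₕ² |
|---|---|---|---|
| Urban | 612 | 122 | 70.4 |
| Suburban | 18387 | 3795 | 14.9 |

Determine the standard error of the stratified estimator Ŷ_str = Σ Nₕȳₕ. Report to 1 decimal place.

1107.5

Var(Ŷ_str) = Σₕ Nₕ²(1 − fₕ)sₕ²/nₕ.
Urban: 612²·(1 − 122/612)·70.4/122 = 173045.51.
Suburban: 18387²·(1 − 3795/18387)·14.9/3795 = 1.0534167 × 10^6.
Sum = 1.2264622 × 10^6.
SE = √(1.2264622 × 10^6) = 1107.5.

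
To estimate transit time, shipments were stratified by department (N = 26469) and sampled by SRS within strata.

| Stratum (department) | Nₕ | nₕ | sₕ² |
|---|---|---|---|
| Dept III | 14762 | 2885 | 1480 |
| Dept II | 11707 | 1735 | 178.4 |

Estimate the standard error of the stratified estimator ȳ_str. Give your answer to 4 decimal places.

0.3815

Var(ȳ_str) = Σₕ Wₕ²(1 − fₕ)sₕ²/nₕ with Wₕ = Nₕ/N, N = 26469.
Dept III: Wₕ = 0.55770902; term = 0.55770902²·(1 − 0.19543422)·1480/2885 = 0.12837864.
Dept II: Wₕ = 0.44229098; term = 0.44229098²·(1 − 0.14820193)·178.4/1735 = 0.017133583.
Sum = 0.14551222.
SE = √(0.14551222) = 0.3815.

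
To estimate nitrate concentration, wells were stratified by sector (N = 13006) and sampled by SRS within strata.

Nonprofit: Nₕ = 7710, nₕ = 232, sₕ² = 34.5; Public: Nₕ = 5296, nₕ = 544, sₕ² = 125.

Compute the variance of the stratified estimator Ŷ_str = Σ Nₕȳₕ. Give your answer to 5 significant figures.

1.4357 × 10^7

Var(Ŷ_str) = Σₕ Nₕ²(1 − fₕ)sₕ²/nₕ.
Nonprofit: 7710²·(1 − 232/7710)·34.5/232 = 8.5737526 × 10^6.
Public: 5296²·(1 − 544/5296)·125/544 = 5.7827647 × 10^6.
Sum = 1.4356517 × 10^7.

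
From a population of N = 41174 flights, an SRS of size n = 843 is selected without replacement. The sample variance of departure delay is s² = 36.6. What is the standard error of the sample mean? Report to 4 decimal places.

0.2062

Under SRS without replacement, Var(ȳ) = (1 − f)·s²/n with f = n/N = 843/41174 = 0.02047409.
Var(ȳ) = (1 − 0.02047409)·36.6/843 = 0.97952591·0.04341637 = 0.04252746.
SE(ȳ) = √(0.04252746) = 0.2062.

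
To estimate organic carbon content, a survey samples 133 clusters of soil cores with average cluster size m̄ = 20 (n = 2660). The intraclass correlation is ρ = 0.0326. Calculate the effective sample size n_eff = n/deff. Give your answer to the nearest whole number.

1643

deff = 1 + (20 − 1)·0.0326 = 1 + 0.6194 = 1.6194.
n_eff = 2660 / 1.6194 = 1643.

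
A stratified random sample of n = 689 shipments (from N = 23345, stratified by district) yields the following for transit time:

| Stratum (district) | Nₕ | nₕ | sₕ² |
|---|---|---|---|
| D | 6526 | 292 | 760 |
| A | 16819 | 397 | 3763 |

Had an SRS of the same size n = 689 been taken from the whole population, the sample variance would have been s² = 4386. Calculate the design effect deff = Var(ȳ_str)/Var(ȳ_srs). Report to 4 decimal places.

Var(ȳ_str) = Σ Wₕ²(1−fₕ)sₕ²/nₕ with Wₕ = Nₕ/23345:
  D: (6526/23345)²·(1−292/6526)·760/292 = 0.19429286
  A: (16819/23345)²·(1−397/16819)·3763/397 = 4.8037696
  → Var(ȳ_str) = 4.9980625.
Var(ȳ_srs) = (1 − 689/23345)·4386/689 = 6.17787.
deff = 4.9980625 / 6.17787 = 0.8090.

0.8090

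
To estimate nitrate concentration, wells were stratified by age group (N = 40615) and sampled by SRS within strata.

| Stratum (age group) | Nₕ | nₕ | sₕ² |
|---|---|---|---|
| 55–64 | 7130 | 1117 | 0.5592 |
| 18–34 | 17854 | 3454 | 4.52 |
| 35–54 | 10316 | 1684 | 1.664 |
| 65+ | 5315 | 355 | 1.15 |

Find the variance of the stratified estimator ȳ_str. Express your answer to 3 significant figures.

3.22 × 10^-4

Var(ȳ_str) = Σₕ Wₕ²(1 − fₕ)sₕ²/nₕ with Wₕ = Nₕ/N, N = 40615.
55–64: Wₕ = 0.17555090; term = 0.17555090²·(1 − 0.15666199)·0.5592/1117 = 1.3011333 × 10^-5.
18–34: Wₕ = 0.43959128; term = 0.43959128²·(1 − 0.19345805)·4.52/3454 = 2.0395822 × 10^-4.
35–54: Wₕ = 0.25399483; term = 0.25399483²·(1 − 0.16324157)·1.664/1684 = 5.3340992 × 10^-5.
65+: Wₕ = 0.13086298; term = 0.13086298²·(1 − 0.06679210)·1.15/355 = 5.17704 × 10^-5.
Sum = 3.2208095 × 10^-4.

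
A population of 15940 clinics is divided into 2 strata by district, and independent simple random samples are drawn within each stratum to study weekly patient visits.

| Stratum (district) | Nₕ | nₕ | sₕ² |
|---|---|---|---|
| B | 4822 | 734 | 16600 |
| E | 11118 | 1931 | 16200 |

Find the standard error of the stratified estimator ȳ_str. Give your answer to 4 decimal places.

Var(ȳ_str) = Σₕ Wₕ²(1 − fₕ)sₕ²/nₕ with Wₕ = Nₕ/N, N = 15940.
B: Wₕ = 0.30250941; term = 0.30250941²·(1 − 0.15221900)·16600/734 = 1.7545813.
E: Wₕ = 0.69749059; term = 0.69749059²·(1 − 0.17368232)·16200/1931 = 3.3725352.
Sum = 5.1271165.
SE = √(5.1271165) = 2.2643.

2.2643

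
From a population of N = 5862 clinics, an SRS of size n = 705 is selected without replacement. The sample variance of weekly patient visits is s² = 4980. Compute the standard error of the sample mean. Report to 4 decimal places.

2.4928

Under SRS without replacement, Var(ȳ) = (1 − f)·s²/n with f = n/N = 705/5862 = 0.12026612.
Var(ȳ) = (1 − 0.12026612)·4980/705 = 0.87973388·7.0638298 = 6.2142904.
SE(ȳ) = √(6.2142904) = 2.4928.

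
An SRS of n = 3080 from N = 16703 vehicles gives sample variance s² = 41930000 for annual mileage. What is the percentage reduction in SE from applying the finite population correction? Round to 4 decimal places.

f = n/N = 3080/16703 = 0.18439801.
SE_no-fpc = √(s²/n) = 116.67749; SE_fpc = √((1−f)s²/n) = 105.37224.
Ratio = √(1−f) = 0.90310685. Reduction = 100·(1 − 0.90310685) = 9.6893%.

9.6893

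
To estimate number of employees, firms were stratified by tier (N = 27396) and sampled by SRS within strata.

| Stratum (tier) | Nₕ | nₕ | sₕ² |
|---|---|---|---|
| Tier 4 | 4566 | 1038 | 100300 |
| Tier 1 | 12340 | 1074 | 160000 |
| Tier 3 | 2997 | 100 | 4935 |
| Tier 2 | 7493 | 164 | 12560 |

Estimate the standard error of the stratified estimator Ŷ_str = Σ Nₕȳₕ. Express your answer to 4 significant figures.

164000

Var(Ŷ_str) = Σₕ Nₕ²(1 − fₕ)sₕ²/nₕ.
Tier 4: 4566²·(1 − 1038/4566)·100300/1038 = 1.5565679 × 10^9.
Tier 1: 12340²·(1 − 1074/12340)·160000/1074 = 2.0710978 × 10^10.
Tier 3: 2997²·(1 − 100/2997)·4935/100 = 4.2847195 × 10^8.
Tier 2: 7493²·(1 − 164/7493)·12560/164 = 4.205777 × 10^9.
Sum = 2.6901795 × 10^10.
SE = √(2.6901795 × 10^10) = 164000.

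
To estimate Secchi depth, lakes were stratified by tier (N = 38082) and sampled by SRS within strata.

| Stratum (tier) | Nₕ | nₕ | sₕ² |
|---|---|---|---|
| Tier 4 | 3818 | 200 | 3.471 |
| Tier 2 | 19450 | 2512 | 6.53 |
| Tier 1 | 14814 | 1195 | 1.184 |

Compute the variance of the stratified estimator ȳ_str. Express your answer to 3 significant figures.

8.94 × 10^-4

Var(ȳ_str) = Σₕ Wₕ²(1 − fₕ)sₕ²/nₕ with Wₕ = Nₕ/N, N = 38082.
Tier 4: Wₕ = 0.10025734; term = 0.10025734²·(1 − 0.05238345)·3.471/200 = 1.6530638 × 10^-4.
Tier 2: Wₕ = 0.51073998; term = 0.51073998²·(1 − 0.12915167)·6.53/2512 = 5.9052159 × 10^-4.
Tier 1: Wₕ = 0.38900268; term = 0.38900268²·(1 − 0.08066694)·1.184/1195 = 1.3783575 × 10^-4.
Sum = 8.9366372 × 10^-4.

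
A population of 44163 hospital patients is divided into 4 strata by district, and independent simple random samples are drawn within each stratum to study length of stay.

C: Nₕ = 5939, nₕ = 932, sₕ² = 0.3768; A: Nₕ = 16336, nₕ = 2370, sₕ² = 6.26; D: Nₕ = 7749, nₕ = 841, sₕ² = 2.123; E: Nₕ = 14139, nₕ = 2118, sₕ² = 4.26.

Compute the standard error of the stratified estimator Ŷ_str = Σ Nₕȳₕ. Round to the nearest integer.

1045

Var(Ŷ_str) = Σₕ Nₕ²(1 − fₕ)sₕ²/nₕ.
C: 5939²·(1 − 932/5939)·0.3768/932 = 12022.254.
A: 16336²·(1 − 2370/16336)·6.26/2370 = 602620.29.
D: 7749²·(1 − 841/7749)·2.123/841 = 135130.07.
E: 14139²·(1 − 2118/14139)·4.26/2118 = 341855.79.
Sum = 1.0916284 × 10^6.
SE = √(1.0916284 × 10^6) = 1045.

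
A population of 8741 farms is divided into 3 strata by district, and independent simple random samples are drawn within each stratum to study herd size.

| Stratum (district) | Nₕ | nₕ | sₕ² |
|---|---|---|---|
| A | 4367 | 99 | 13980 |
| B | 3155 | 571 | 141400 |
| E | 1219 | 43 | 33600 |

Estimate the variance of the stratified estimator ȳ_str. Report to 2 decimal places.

75.53

Var(ȳ_str) = Σₕ Wₕ²(1 − fₕ)sₕ²/nₕ with Wₕ = Nₕ/N, N = 8741.
A: Wₕ = 0.49959959; term = 0.49959959²·(1 − 0.02267003)·13980/99 = 34.447471.
B: Wₕ = 0.36094268; term = 0.36094268²·(1 − 0.18098257)·141400/571 = 26.423049.
E: Wₕ = 0.13945773; term = 0.13945773²·(1 − 0.03527482)·33600/43 = 14.660865.
Sum = 75.531385.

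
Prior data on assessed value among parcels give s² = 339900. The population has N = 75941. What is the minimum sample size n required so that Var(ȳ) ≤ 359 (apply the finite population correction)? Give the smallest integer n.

936

Without fpc, n₀ = s²/D = 339900/359 = 946.7967.
With fpc, (1 − n/N)·s²/n ≤ D requires n ≥ n₀/(1 + n₀/N) = 946.7967/(1 + 946.7967/75941) = 935.1378.
Rounding up, n = 936.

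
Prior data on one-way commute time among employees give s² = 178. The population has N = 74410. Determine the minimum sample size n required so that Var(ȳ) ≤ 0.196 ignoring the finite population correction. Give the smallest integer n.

Without fpc, n₀ = s²/D = 178/0.196 = 908.1633.
Rounding up, n = 909.

909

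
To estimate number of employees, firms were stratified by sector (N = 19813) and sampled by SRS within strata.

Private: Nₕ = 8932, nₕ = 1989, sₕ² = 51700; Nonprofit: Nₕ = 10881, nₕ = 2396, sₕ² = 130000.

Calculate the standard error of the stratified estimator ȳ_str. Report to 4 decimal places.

Var(ȳ_str) = Σₕ Wₕ²(1 − fₕ)sₕ²/nₕ with Wₕ = Nₕ/N, N = 19813.
Private: Wₕ = 0.45081512; term = 0.45081512²·(1 − 0.22268249)·51700/1989 = 4.1063046.
Nonprofit: Wₕ = 0.54918488; term = 0.54918488²·(1 − 0.22020035)·130000/2396 = 12.760765.
Sum = 16.86707.
SE = √(16.86707) = 4.1070.

4.1070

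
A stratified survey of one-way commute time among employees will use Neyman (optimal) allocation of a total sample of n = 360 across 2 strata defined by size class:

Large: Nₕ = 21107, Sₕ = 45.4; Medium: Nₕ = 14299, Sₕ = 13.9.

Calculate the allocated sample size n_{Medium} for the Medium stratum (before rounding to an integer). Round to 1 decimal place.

Neyman allocation: nₕ = n·NₕSₕ / Σⱼ NⱼSⱼ.
Σ NⱼSⱼ = 21107·45.4 + 14299·13.9 = 1.1570139 × 10^6.
n_{Medium} = 360·14299·13.9 / (1.1570139 × 10^6) = 61.8.

61.8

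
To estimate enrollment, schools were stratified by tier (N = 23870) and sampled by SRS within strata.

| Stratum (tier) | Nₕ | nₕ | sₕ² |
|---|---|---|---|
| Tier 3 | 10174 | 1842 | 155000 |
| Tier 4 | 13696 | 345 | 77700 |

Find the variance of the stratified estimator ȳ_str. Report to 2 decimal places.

Var(ȳ_str) = Σₕ Wₕ²(1 − fₕ)sₕ²/nₕ with Wₕ = Nₕ/N, N = 23870.
Tier 3: Wₕ = 0.42622539; term = 0.42622539²·(1 − 0.18104973)·155000/1842 = 12.519248.
Tier 4: Wₕ = 0.57377461; term = 0.57377461²·(1 − 0.02518984)·77700/345 = 72.277751.
Sum = 84.796999.

84.80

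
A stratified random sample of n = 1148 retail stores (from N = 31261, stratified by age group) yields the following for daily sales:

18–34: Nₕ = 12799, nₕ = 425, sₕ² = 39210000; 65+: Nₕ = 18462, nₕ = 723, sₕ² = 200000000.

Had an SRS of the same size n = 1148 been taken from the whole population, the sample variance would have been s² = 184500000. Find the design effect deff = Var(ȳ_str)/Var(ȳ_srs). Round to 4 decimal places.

0.6954

Var(ȳ_str) = Σ Wₕ²(1−fₕ)sₕ²/nₕ with Wₕ = Nₕ/31261:
  18–34: (12799/31261)²·(1−425/12799)·39210000/425 = 14951.623
  65+: (18462/31261)²·(1−723/18462)·200000000/723 = 92703.012
  → Var(ȳ_str) = 107654.64.
Var(ȳ_srs) = (1 − 1148/31261)·184500000/1148 = 154812.36.
deff = 107654.64 / 154812.36 = 0.6954.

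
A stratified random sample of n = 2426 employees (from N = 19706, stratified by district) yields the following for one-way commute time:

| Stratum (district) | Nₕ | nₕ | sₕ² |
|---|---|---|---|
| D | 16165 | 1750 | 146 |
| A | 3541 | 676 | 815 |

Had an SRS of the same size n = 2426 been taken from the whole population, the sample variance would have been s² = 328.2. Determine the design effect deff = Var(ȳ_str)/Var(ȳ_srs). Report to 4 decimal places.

Var(ȳ_str) = Σ Wₕ²(1−fₕ)sₕ²/nₕ with Wₕ = Nₕ/19706:
  D: (16165/19706)²·(1−1750/16165)·146/1750 = 0.050062001
  A: (3541/19706)²·(1−676/3541)·815/676 = 0.03149666
  → Var(ȳ_str) = 0.081558661.
Var(ȳ_srs) = (1 − 2426/19706)·328.2/2426 = 0.11862959.
deff = 0.081558661 / 0.11862959 = 0.6875.

0.6875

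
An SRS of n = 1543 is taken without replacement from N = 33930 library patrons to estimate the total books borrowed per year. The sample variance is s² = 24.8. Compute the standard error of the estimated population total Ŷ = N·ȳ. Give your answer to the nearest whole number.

Var(Ŷ) = N²·Var(ȳ) = N²·(1 − n/N)·s²/n.
f = 1543/33930 = 0.04547598; Var(ȳ) = 0.95452402·24.8/1543 = 0.015341669.
Var(Ŷ) = 33930² · 0.015341669 = 1.7662018 × 10^7.
SE(Ŷ) = √(1.7662018 × 10^7) = 4203.

4203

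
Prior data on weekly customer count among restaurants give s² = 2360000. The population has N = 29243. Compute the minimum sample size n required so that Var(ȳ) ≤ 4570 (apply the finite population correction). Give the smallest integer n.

Without fpc, n₀ = s²/D = 2360000/4570 = 516.4114.
With fpc, (1 − n/N)·s²/n ≤ D requires n ≥ n₀/(1 + n₀/N) = 516.4114/(1 + 516.4114/29243) = 507.4502.
Rounding up, n = 508.

508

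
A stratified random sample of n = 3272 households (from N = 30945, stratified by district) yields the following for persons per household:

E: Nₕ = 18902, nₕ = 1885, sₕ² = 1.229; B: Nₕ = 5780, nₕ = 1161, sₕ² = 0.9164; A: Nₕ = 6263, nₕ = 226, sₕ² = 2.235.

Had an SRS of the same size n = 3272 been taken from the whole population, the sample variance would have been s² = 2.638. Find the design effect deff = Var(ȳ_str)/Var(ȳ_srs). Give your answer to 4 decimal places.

0.8759

Var(ȳ_str) = Σ Wₕ²(1−fₕ)sₕ²/nₕ with Wₕ = Nₕ/30945:
  E: (18902/30945)²·(1−1885/18902)·1.229/1885 = 2.1900313 × 10^-4
  B: (5780/30945)²·(1−1161/5780)·0.9164/1161 = 2.2006333 × 10^-5
  A: (6263/30945)²·(1−226/6263)·2.235/226 = 3.9047362 × 10^-4
  → Var(ȳ_str) = 6.3148308 × 10^-4.
Var(ȳ_srs) = (1 − 3272/30945)·2.638/3272 = 7.209867 × 10^-4.
deff = (6.3148308 × 10^-4) / (7.209867 × 10^-4) = 0.8759.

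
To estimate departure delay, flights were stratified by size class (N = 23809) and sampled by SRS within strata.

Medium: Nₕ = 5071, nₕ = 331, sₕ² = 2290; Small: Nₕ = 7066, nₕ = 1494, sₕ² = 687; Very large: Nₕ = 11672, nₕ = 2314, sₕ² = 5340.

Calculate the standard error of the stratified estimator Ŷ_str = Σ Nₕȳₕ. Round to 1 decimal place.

Var(Ŷ_str) = Σₕ Nₕ²(1 − fₕ)sₕ²/nₕ.
Medium: 5071²·(1 − 331/5071)·2290/331 = 1.662951 × 10^8.
Small: 7066²·(1 − 1494/7066)·687/1494 = 1.8104681 × 10^7.
Very large: 11672²·(1 − 2314/11672)·5340/2314 = 2.5206133 × 10^8.
Sum = 4.3646111 × 10^8.
SE = √(4.3646111 × 10^8) = 20891.7.

20891.7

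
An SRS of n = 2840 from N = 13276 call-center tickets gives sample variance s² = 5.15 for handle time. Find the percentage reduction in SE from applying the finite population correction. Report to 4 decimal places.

11.3388

f = n/N = 2840/13276 = 0.21391986.
SE_no-fpc = √(s²/n) = 0.042583803; SE_fpc = √((1−f)s²/n) = 0.037755294.
Ratio = √(1−f) = 0.88661161. Reduction = 100·(1 − 0.88661161) = 11.3388%.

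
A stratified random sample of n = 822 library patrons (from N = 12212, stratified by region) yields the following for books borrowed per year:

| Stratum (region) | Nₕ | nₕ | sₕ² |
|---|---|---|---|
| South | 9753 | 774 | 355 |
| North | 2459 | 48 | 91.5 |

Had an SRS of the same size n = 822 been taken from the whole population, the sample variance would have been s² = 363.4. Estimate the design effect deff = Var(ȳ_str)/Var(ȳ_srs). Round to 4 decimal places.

0.8370

Var(ȳ_str) = Σ Wₕ²(1−fₕ)sₕ²/nₕ with Wₕ = Nₕ/12212:
  South: (9753/12212)²·(1−774/9753)·355/774 = 0.26932706
  North: (2459/12212)²·(1−48/2459)·91.5/48 = 0.075781292
  → Var(ȳ_str) = 0.34510835.
Var(ȳ_srs) = (1 − 822/12212)·363.4/822 = 0.41233484.
deff = 0.34510835 / 0.41233484 = 0.8370.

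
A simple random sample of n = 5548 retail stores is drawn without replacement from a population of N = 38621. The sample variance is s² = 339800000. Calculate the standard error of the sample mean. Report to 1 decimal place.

229.0

Under SRS without replacement, Var(ȳ) = (1 − f)·s²/n with f = n/N = 5548/38621 = 0.14365242.
Var(ȳ) = (1 − 0.14365242)·339800000/5548 = 0.85634758·61247.296 = 52448.974.
SE(ȳ) = √(52448.974) = 229.0.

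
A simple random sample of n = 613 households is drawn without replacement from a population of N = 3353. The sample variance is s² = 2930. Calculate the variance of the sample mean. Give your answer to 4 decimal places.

Under SRS without replacement, Var(ȳ) = (1 − f)·s²/n with f = n/N = 613/3353 = 0.18282135.
Var(ȳ) = (1 − 0.18282135)·2930/613 = 0.81717865·4.7797716 = 3.9059273.

3.9059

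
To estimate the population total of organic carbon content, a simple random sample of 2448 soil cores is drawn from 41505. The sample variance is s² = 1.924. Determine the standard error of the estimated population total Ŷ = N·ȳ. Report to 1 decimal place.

1128.7

Var(Ŷ) = N²·Var(ȳ) = N²·(1 − n/N)·s²/n.
f = 2448/41505 = 0.05898085; Var(ȳ) = 0.94101915·1.924/2448 = 7.3959185 × 10^-4.
Var(Ŷ) = 41505² · (7.3959185 × 10^-4) = 1.274069 × 10^6.
SE(Ŷ) = √(1.274069 × 10^6) = 1128.7.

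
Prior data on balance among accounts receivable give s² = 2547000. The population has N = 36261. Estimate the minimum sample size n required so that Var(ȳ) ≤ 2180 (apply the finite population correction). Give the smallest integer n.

Without fpc, n₀ = s²/D = 2547000/2180 = 1168.3486.
With fpc, (1 − n/N)·s²/n ≤ D requires n ≥ n₀/(1 + n₀/N) = 1168.3486/(1 + 1168.3486/36261) = 1131.8789.
Rounding up, n = 1132.

1132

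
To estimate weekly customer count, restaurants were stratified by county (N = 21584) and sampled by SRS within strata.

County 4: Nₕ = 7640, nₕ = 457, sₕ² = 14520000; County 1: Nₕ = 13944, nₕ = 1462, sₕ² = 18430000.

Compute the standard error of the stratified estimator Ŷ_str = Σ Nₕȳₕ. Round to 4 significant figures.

Var(Ŷ_str) = Σₕ Nₕ²(1 − fₕ)sₕ²/nₕ.
County 4: 7640²·(1 − 457/7640)·14520000/457 = 1.7436112 × 10^12.
County 1: 13944²·(1 − 1462/13944)·18430000/1462 = 2.1940651 × 10^12.
Sum = 3.9376763 × 10^12.
SE = √(3.9376763 × 10^12) = 1.984 × 10^6.

1.984 × 10^6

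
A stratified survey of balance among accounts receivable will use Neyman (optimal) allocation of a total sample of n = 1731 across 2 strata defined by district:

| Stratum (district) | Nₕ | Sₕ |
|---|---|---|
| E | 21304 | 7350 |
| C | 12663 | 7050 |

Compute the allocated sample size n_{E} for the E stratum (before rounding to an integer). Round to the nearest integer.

Neyman allocation: nₕ = n·NₕSₕ / Σⱼ NⱼSⱼ.
Σ NⱼSⱼ = 21304·7350 + 12663·7050 = 2.4585855 × 10^8.
n_{E} = 1731·21304·7350 / (2.4585855 × 10^8) = 1102.

1102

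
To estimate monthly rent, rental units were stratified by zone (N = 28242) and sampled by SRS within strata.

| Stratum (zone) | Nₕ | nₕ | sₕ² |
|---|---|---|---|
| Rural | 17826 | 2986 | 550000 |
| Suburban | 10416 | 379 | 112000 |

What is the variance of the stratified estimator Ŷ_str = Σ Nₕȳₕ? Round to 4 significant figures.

7.962 × 10^10

Var(Ŷ_str) = Σₕ Nₕ²(1 − fₕ)sₕ²/nₕ.
Rural: 17826²·(1 − 2986/17826)·550000/2986 = 4.8725992 × 10^10.
Suburban: 10416²·(1 − 379/10416)·112000/379 = 3.089468 × 10^10.
Sum = 7.9620672 × 10^10.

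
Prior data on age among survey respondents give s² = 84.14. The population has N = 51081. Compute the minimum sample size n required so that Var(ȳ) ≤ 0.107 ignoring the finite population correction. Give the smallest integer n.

Without fpc, n₀ = s²/D = 84.14/0.107 = 786.3551.
Rounding up, n = 787.

787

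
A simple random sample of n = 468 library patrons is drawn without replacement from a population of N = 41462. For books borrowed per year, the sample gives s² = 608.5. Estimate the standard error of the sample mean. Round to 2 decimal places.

Under SRS without replacement, Var(ȳ) = (1 − f)·s²/n with f = n/N = 468/41462 = 0.01128744.
Var(ȳ) = (1 − 0.01128744)·608.5/468 = 0.98871256·1.3002137 = 1.2855376.
SE(ȳ) = √(1.2855376) = 1.13.

1.13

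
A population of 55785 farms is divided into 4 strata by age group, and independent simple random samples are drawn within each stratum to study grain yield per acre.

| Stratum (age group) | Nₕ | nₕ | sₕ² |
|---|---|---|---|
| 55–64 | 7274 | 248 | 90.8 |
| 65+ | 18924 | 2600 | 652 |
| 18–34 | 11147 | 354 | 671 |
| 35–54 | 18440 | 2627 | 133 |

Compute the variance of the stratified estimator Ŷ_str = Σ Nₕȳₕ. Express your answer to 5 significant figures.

3.3899 × 10^8

Var(Ŷ_str) = Σₕ Nₕ²(1 − fₕ)sₕ²/nₕ.
55–64: 7274²·(1 − 248/7274)·90.8/248 = 1.8711802 × 10^7.
65+: 18924²·(1 − 2600/18924)·652/2600 = 7.7466471 × 10^7.
18–34: 11147²·(1 − 354/11147)·671/354 = 2.2804441 × 10^8.
35–54: 18440²·(1 − 2627/18440)·133/2627 = 1.4762733 × 10^7.
Sum = 3.3898542 × 10^8.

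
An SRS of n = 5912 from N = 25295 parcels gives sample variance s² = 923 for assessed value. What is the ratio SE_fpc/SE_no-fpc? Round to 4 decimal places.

0.8754

f = n/N = 5912/25295 = 0.23372208.
SE_no-fpc = √(s²/n) = 0.39512421; SE_fpc = √((1−f)s²/n) = 0.34588107.
Ratio = √(1−f) = 0.87537302.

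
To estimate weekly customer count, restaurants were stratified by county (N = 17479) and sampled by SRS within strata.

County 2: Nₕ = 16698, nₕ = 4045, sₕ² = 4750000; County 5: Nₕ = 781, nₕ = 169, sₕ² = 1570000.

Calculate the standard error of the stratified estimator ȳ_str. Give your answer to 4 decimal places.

28.7509

Var(ȳ_str) = Σₕ Wₕ²(1 − fₕ)sₕ²/nₕ with Wₕ = Nₕ/N, N = 17479.
County 2: Wₕ = 0.95531781; term = 0.95531781²·(1 − 0.24224458)·4750000/4045 = 812.082.
County 5: Wₕ = 0.04468219; term = 0.04468219²·(1 − 0.21638924)·1570000/169 = 14.533902.
Sum = 826.6159.
SE = √(826.6159) = 28.7509.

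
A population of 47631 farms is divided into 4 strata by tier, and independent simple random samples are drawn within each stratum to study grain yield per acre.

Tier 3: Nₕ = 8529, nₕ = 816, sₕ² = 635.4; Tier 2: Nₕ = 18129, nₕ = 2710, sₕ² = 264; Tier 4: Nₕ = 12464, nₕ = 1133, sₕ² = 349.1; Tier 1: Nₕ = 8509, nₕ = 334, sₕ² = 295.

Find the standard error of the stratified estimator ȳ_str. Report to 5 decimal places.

Var(ȳ_str) = Σₕ Wₕ²(1 − fₕ)sₕ²/nₕ with Wₕ = Nₕ/N, N = 47631.
Tier 3: Wₕ = 0.17906405; term = 0.17906405²·(1 − 0.09567358)·635.4/816 = 0.022578709.
Tier 2: Wₕ = 0.38061347; term = 0.38061347²·(1 − 0.14948425)·264/2710 = 0.012002875.
Tier 4: Wₕ = 0.26167832; term = 0.26167832²·(1 − 0.09090180)·349.1/1133 = 0.019180778.
Tier 1: Wₕ = 0.17864416; term = 0.17864416²·(1 − 0.03925256)·295/334 = 0.027080859.
Sum = 0.080843221.
SE = √(0.080843221) = 0.28433.

0.28433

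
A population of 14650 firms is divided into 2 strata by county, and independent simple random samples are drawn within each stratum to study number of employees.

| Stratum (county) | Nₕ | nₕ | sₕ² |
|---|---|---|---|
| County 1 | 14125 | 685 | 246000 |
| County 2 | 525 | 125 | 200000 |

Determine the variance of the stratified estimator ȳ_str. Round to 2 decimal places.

319.22

Var(ȳ_str) = Σₕ Wₕ²(1 − fₕ)sₕ²/nₕ with Wₕ = Nₕ/N, N = 14650.
County 1: Wₕ = 0.96416382; term = 0.96416382²·(1 − 0.04849558)·246000/685 = 317.65596.
County 2: Wₕ = 0.03583618; term = 0.03583618²·(1 − 0.23809524)·200000/125 = 1.5655395.
Sum = 319.2215.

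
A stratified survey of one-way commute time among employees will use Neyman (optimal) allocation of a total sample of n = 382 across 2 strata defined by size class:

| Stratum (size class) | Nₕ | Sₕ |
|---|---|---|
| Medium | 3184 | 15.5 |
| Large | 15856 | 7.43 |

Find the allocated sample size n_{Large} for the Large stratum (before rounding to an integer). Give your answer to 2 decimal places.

269.22

Neyman allocation: nₕ = n·NₕSₕ / Σⱼ NⱼSⱼ.
Σ NⱼSⱼ = 3184·15.5 + 15856·7.43 = 167162.08.
n_{Large} = 382·15856·7.43 / 167162.08 = 269.22.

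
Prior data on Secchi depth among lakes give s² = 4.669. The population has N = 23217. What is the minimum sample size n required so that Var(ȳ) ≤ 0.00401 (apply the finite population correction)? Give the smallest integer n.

1109

Without fpc, n₀ = s²/D = 4.669/0.00401 = 1164.3392.
With fpc, (1 − n/N)·s²/n ≤ D requires n ≥ n₀/(1 + n₀/N) = 1164.3392/(1 + 1164.3392/23217) = 1108.7358.
Rounding up, n = 1109.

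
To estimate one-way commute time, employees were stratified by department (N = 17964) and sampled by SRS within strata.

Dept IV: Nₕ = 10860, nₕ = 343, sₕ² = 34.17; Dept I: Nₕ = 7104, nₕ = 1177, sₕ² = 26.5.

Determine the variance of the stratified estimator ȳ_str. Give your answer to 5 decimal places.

Var(ȳ_str) = Σₕ Wₕ²(1 − fₕ)sₕ²/nₕ with Wₕ = Nₕ/N, N = 17964.
Dept IV: Wₕ = 0.60454242; term = 0.60454242²·(1 − 0.03158379)·34.17/343 = 0.035258714.
Dept I: Wₕ = 0.39545758; term = 0.39545758²·(1 − 0.16568131)·26.5/1177 = 0.0029376578.
Sum = 0.038196372.

0.03820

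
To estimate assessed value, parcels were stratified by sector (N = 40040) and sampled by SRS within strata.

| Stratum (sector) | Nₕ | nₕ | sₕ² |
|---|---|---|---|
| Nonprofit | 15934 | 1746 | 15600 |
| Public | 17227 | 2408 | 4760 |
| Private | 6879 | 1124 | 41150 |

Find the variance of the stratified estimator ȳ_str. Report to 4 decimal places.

2.4787

Var(ȳ_str) = Σₕ Wₕ²(1 − fₕ)sₕ²/nₕ with Wₕ = Nₕ/N, N = 40040.
Nonprofit: Wₕ = 0.39795205; term = 0.39795205²·(1 − 0.10957701)·15600/1746 = 1.2599062.
Public: Wₕ = 0.43024476; term = 0.43024476²·(1 − 0.13978058)·4760/2408 = 0.31476822.
Private: Wₕ = 0.17180320; term = 0.17180320²·(1 − 0.16339584)·41150/1124 = 0.90403663.
Sum = 2.4787111.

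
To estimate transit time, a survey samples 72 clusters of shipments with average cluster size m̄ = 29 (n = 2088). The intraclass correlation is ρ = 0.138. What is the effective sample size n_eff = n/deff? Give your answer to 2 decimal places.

429.28

deff = 1 + (29 − 1)·0.138 = 1 + 3.864 = 4.864.
n_eff = 2088 / 4.864 = 429.28.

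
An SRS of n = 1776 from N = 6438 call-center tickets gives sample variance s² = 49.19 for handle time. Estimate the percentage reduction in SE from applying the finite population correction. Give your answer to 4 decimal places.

14.9037

f = n/N = 1776/6438 = 0.27586207.
SE_no-fpc = √(s²/n) = 0.16642437; SE_fpc = √((1−f)s²/n) = 0.14162097.
Ratio = √(1−f) = 0.85096294. Reduction = 100·(1 − 0.85096294) = 14.9037%.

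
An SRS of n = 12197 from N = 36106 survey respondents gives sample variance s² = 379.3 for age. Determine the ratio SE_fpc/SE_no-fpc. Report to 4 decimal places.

0.8138

f = n/N = 12197/36106 = 0.33781089.
SE_no-fpc = √(s²/n) = 0.17634571; SE_fpc = √((1−f)s²/n) = 0.14350133.
Ratio = √(1−f) = 0.81375003.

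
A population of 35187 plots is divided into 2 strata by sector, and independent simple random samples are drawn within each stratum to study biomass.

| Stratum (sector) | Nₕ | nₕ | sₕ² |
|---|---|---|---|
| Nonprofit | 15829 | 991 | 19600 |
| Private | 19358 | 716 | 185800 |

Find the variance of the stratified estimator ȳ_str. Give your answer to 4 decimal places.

Var(ȳ_str) = Σₕ Wₕ²(1 − fₕ)sₕ²/nₕ with Wₕ = Nₕ/N, N = 35187.
Nonprofit: Wₕ = 0.44985364; term = 0.44985364²·(1 − 0.06260661)·19600/991 = 3.7518614.
Private: Wₕ = 0.55014636; term = 0.55014636²·(1 − 0.03698729)·185800/716 = 75.634718.
Sum = 79.386579.

79.3866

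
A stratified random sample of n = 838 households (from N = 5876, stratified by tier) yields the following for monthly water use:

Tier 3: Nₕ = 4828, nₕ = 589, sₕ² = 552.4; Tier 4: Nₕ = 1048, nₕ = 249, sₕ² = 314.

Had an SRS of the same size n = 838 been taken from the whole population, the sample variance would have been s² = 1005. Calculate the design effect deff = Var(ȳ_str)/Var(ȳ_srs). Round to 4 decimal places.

0.5704

Var(ȳ_str) = Σ Wₕ²(1−fₕ)sₕ²/nₕ with Wₕ = Nₕ/5876:
  Tier 3: (4828/5876)²·(1−589/4828)·552.4/589 = 0.55591127
  Tier 4: (1048/5876)²·(1−249/1048)·314/249 = 0.030582627
  → Var(ȳ_str) = 0.5864939.
Var(ȳ_srs) = (1 − 838/5876)·1005/838 = 1.0282493.
deff = 0.5864939 / 1.0282493 = 0.5704.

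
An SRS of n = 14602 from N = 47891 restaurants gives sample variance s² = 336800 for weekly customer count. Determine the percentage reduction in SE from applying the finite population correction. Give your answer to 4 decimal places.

16.6274

f = n/N = 14602/47891 = 0.30490071.
SE_no-fpc = √(s²/n) = 4.8026382; SE_fpc = √((1−f)s²/n) = 4.004085.
Ratio = √(1−f) = 0.83372615. Reduction = 100·(1 − 0.83372615) = 16.6274%.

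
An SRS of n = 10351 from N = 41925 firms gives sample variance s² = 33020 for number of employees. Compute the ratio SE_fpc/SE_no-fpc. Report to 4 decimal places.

f = n/N = 10351/41925 = 0.24689326.
SE_no-fpc = √(s²/n) = 1.7860655; SE_fpc = √((1−f)s²/n) = 1.5499784.
Ratio = √(1−f) = 0.86781723.

0.8678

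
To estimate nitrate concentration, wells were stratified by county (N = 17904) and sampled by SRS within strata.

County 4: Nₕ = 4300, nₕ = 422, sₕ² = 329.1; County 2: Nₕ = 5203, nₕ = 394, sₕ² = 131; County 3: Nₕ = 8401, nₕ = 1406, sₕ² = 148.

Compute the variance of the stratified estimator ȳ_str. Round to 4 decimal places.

Var(ȳ_str) = Σₕ Wₕ²(1 − fₕ)sₕ²/nₕ with Wₕ = Nₕ/N, N = 17904.
County 4: Wₕ = 0.24016979; term = 0.24016979²·(1 − 0.09813953)·329.1/422 = 0.040568743.
County 2: Wₕ = 0.29060545; term = 0.29060545²·(1 − 0.07572554)·131/394 = 0.025952759.
County 3: Wₕ = 0.46922475; term = 0.46922475²·(1 − 0.16736103)·148/1406 = 0.019297229.
Sum = 0.085818731.

0.0858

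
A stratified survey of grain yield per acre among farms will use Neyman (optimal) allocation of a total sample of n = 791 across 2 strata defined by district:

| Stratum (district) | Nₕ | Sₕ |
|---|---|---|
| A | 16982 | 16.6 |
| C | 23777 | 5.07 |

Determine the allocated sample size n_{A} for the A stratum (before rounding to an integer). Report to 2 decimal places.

Neyman allocation: nₕ = n·NₕSₕ / Σⱼ NⱼSⱼ.
Σ NⱼSⱼ = 16982·16.6 + 23777·5.07 = 402450.59.
n_{A} = 791·16982·16.6 / 402450.59 = 554.07.

554.07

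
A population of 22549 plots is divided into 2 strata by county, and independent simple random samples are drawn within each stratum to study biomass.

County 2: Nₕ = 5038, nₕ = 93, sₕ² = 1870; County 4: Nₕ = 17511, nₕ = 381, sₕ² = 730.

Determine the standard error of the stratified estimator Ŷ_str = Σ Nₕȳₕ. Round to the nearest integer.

Var(Ŷ_str) = Σₕ Nₕ²(1 − fₕ)sₕ²/nₕ.
County 2: 5038²·(1 − 93/5038)·1870/93 = 5.0093701 × 10^8.
County 4: 17511²·(1 − 381/17511)·730/381 = 5.7473308 × 10^8.
Sum = 1.0756701 × 10^9.
SE = √(1.0756701 × 10^9) = 32797.

32797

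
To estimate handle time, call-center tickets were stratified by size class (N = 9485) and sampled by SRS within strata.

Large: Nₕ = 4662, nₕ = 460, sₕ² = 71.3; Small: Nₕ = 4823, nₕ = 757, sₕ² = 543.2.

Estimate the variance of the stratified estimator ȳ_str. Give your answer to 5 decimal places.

0.19016

Var(ȳ_str) = Σₕ Wₕ²(1 − fₕ)sₕ²/nₕ with Wₕ = Nₕ/N, N = 9485.
Large: Wₕ = 0.49151292; term = 0.49151292²·(1 − 0.09867010)·71.3/460 = 0.033750899.
Small: Wₕ = 0.50848708; term = 0.50848708²·(1 − 0.15695625)·543.2/757 = 0.15641336.
Sum = 0.19016426.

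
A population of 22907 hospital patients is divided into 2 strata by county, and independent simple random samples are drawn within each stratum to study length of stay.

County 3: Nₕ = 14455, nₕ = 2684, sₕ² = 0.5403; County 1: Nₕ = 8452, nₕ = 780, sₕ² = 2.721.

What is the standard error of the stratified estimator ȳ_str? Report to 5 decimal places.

0.02228

Var(ȳ_str) = Σₕ Wₕ²(1 − fₕ)sₕ²/nₕ with Wₕ = Nₕ/N, N = 22907.
County 3: Wₕ = 0.63102982; term = 0.63102982²·(1 − 0.18567970)·0.5403/2684 = 6.527509 × 10^-5.
County 1: Wₕ = 0.36897018; term = 0.36897018²·(1 − 0.09228585)·2.721/780 = 4.3108766 × 10^-4.
Sum = 4.9636275 × 10^-4.
SE = √(4.9636275 × 10^-4) = 0.02228.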